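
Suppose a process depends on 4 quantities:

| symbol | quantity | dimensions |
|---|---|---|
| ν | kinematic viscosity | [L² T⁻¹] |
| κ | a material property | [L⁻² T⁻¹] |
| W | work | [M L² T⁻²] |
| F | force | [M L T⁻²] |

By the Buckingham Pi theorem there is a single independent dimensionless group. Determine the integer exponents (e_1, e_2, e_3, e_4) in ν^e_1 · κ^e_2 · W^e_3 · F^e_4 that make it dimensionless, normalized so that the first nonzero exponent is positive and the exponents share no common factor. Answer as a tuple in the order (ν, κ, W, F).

M: e_1·(0) + e_2·(0) + e_3·(1) + e_4·(1) = 0
L: e_1·(2) + e_2·(-2) + e_3·(2) + e_4·(1) = 0
T: e_1·(-1) + e_2·(-1) + e_3·(-2) + e_4·(-2) = 0
Solving this homogeneous linear system for the smallest-integer solution (first nonzero entry positive) gives (1, -1, -4, 4).

(1, -1, -4, 4)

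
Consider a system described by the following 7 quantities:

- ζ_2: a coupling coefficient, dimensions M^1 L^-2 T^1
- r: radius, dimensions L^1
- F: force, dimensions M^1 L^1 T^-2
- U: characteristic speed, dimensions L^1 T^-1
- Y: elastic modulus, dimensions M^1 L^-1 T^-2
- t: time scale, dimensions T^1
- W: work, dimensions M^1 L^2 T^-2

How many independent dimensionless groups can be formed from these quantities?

4

There are 7 variables and 3 base dimensions (M, L, T).
The dimension matrix has rank 3.
Independent dimensionless groups: 7 − 3 = 4.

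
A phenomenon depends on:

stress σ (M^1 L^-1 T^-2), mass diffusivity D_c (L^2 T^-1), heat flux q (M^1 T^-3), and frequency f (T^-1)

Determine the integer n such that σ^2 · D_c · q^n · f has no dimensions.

-2

Balance the M exponent: (1)·n from q, plus 2·(1) + (0) + (0) = 2 from the rest, must sum to zero.
n + 2 = 0, so n = -2.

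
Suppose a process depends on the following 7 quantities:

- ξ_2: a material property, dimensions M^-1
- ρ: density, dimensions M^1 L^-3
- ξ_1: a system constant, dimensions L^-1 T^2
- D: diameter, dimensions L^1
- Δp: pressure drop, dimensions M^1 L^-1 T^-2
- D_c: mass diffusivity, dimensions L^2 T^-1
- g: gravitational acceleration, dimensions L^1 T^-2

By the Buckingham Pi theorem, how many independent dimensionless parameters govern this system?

4

There are 7 variables and 3 base dimensions (M, L, T).
The dimension matrix has rank 3.
Independent dimensionless groups: 7 − 3 = 4.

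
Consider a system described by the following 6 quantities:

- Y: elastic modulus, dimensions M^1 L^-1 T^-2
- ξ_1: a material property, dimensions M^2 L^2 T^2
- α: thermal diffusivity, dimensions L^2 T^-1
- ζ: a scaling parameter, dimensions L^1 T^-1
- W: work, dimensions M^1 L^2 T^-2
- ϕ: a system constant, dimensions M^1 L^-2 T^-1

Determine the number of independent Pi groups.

There are 6 variables and 3 base dimensions (M, L, T).
The dimension matrix has rank 3.
Independent dimensionless groups: 6 − 3 = 3.

3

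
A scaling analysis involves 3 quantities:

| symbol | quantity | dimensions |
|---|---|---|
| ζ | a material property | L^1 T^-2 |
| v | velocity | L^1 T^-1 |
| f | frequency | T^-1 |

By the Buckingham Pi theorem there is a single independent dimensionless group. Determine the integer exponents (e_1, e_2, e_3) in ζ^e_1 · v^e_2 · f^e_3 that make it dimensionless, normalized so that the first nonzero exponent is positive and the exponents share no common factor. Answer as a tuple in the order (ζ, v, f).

L: e_1·(1) + e_2·(1) + e_3·(0) = 0
T: e_1·(-2) + e_2·(-1) + e_3·(-1) = 0
Solving this homogeneous linear system for the smallest-integer solution (first nonzero entry positive) gives (1, -1, -1).

(1, -1, -1)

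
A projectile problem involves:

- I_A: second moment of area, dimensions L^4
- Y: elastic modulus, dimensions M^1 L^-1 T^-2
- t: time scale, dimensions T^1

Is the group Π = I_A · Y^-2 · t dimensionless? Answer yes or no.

no

Sum the exponent of each base dimension across the product:
  M: [I_A]_M − 2·[Y]_M + [t]_M = (0) − 2·(1) + (0) = -2
  L: [I_A]_L − 2·[Y]_L + [t]_L = (4) − 2·(-1) + (0) = 6
  T: [I_A]_T − 2·[Y]_T + [t]_T = (0) − 2·(-2) + (1) = 5
Net dimensions [M⁻² L⁶ T⁵] ≠ [1] — not dimensionless.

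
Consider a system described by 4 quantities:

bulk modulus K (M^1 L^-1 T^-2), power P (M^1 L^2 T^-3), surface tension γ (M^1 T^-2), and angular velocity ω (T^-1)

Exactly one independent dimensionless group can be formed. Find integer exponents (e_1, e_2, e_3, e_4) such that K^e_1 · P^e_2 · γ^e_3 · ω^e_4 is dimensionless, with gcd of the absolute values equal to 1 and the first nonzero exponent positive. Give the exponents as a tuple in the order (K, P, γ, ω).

M: e_1·(1) + e_2·(1) + e_3·(1) + e_4·(0) = 0
L: e_1·(-1) + e_2·(2) + e_3·(0) + e_4·(0) = 0
T: e_1·(-2) + e_2·(-3) + e_3·(-2) + e_4·(-1) = 0
Solving this homogeneous linear system for the smallest-integer solution (first nonzero entry positive) gives (2, 1, -3, -1).

(2, 1, -3, -1)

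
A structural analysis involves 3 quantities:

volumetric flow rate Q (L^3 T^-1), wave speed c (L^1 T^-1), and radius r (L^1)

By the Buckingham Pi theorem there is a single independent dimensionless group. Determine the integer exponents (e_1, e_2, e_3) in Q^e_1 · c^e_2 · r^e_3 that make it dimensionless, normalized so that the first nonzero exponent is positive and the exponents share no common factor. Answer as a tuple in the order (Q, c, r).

L: e_1·(3) + e_2·(1) + e_3·(1) = 0
T: e_1·(-1) + e_2·(-1) + e_3·(0) = 0
Solving this homogeneous linear system for the smallest-integer solution (first nonzero entry positive) gives (1, -1, -2).

(1, -1, -2)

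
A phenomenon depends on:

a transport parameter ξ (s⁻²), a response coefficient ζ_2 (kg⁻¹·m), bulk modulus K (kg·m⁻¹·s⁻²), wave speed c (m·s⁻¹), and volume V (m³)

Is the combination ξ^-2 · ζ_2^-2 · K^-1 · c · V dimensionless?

Sum the exponent of each base dimension across the product:
  M: −2·[ξ]_M − 2·[ζ_2]_M − [K]_M + [c]_M + [V]_M = −2·(0) − 2·(-1) − (1) + (0) + (0) = 1
  L: −2·[ξ]_L − 2·[ζ_2]_L − [K]_L + [c]_L + [V]_L = −2·(0) − 2·(1) − (-1) + (1) + (3) = 3
  T: −2·[ξ]_T − 2·[ζ_2]_T − [K]_T + [c]_T + [V]_T = −2·(-2) − 2·(0) − (-2) + (-1) + (0) = 5
Net dimensions [M L³ T⁵] ≠ [1] — not dimensionless.

no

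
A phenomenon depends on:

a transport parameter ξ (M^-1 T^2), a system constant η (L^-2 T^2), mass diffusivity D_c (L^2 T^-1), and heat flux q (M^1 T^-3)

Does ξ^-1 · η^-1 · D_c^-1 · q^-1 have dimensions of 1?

Sum the exponent of each base dimension across the product:
  M: −[ξ]_M − [η]_M − [D_c]_M − [q]_M = −(-1) − (0) − (0) − (1) = 0
  L: −[ξ]_L − [η]_L − [D_c]_L − [q]_L = −(0) − (-2) − (2) − (0) = 0
  T: −[ξ]_T − [η]_T − [D_c]_T − [q]_T = −(2) − (2) − (-1) − (-3) = 0
All base exponents vanish — dimensionless.

yes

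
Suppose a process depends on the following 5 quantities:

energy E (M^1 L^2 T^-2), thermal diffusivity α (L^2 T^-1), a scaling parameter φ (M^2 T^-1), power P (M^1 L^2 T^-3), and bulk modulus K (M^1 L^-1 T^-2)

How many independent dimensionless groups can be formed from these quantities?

2

There are 5 variables and 3 base dimensions (M, L, T).
The dimension matrix has rank 3.
Independent dimensionless groups: 5 − 3 = 2.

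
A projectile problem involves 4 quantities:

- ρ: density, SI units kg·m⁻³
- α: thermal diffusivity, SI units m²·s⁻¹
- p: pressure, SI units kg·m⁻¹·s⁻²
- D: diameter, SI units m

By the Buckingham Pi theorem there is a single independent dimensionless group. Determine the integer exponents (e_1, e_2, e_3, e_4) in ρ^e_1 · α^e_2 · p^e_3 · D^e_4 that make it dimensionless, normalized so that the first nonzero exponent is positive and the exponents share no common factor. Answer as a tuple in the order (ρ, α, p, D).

M: e_1·(1) + e_2·(0) + e_3·(1) + e_4·(0) = 0
L: e_1·(-3) + e_2·(2) + e_3·(-1) + e_4·(1) = 0
T: e_1·(0) + e_2·(-1) + e_3·(-2) + e_4·(0) = 0
Solving this homogeneous linear system for the smallest-integer solution (first nonzero entry positive) gives (1, 2, -1, -2).

(1, 2, -1, -2)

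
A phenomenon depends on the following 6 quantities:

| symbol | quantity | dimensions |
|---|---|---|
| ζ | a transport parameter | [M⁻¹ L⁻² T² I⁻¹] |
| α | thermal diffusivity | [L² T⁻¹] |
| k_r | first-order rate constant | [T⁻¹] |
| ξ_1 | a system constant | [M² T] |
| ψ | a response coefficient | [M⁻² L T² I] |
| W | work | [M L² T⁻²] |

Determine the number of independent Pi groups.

2

There are 6 variables and 4 base dimensions (M, L, T, I).
The dimension matrix has rank 4.
Independent dimensionless groups: 6 − 4 = 2.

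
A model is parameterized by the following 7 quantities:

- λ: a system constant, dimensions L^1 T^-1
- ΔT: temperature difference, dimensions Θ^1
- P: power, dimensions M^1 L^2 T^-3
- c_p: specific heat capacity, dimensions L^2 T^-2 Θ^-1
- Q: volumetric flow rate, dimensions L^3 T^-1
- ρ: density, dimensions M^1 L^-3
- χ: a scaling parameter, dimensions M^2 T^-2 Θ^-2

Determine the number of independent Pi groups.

3

There are 7 variables and 4 base dimensions (M, L, T, Θ).
The dimension matrix has rank 4.
Independent dimensionless groups: 7 − 4 = 3.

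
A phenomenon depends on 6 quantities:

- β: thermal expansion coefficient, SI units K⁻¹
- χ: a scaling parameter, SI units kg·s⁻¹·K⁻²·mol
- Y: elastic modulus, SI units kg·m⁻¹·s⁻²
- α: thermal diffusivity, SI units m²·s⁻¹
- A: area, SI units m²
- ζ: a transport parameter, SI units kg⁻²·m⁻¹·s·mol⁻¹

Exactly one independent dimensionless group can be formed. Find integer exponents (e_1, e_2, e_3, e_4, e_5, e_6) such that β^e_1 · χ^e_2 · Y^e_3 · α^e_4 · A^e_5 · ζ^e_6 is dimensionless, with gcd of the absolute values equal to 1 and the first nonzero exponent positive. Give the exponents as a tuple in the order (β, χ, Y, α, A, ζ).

M: e_1·(0) + e_2·(1) + e_3·(1) + e_4·(0) + e_5·(0) + e_6·(-2) = 0
L: e_1·(0) + e_2·(0) + e_3·(-1) + e_4·(2) + e_5·(2) + e_6·(-1) = 0
T: e_1·(0) + e_2·(-1) + e_3·(-2) + e_4·(-1) + e_5·(0) + e_6·(1) = 0
Θ: e_1·(-1) + e_2·(-2) + e_3·(0) + e_4·(0) + e_5·(0) + e_6·(0) = 0
N: e_1·(0) + e_2·(1) + e_3·(0) + e_4·(0) + e_5·(0) + e_6·(-1) = 0
Solving this homogeneous linear system for the smallest-integer solution (first nonzero entry positive) gives (2, -1, -1, 2, -3, -1).

(2, -1, -1, 2, -3, -1)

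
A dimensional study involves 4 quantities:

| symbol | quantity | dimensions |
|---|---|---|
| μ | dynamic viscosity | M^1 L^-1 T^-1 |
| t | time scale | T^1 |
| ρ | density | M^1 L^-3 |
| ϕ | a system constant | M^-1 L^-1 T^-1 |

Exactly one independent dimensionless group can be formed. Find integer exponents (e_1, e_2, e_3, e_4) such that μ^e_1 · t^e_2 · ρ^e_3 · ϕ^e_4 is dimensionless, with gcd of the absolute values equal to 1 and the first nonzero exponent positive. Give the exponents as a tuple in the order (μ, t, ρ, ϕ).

M: e_1·(1) + e_2·(0) + e_3·(1) + e_4·(-1) = 0
L: e_1·(-1) + e_2·(0) + e_3·(-3) + e_4·(-1) = 0
T: e_1·(-1) + e_2·(1) + e_3·(0) + e_4·(-1) = 0
Solving this homogeneous linear system for the smallest-integer solution (first nonzero entry positive) gives (2, 3, -1, 1).

(2, 3, -1, 1)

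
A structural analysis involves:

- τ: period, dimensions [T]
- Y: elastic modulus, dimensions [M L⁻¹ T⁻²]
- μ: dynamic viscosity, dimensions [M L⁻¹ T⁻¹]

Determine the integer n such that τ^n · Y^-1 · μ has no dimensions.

Balance the T exponent: (1)·n from τ, plus −(-2) + (-1) = 1 from the rest, must sum to zero.
n + 1 = 0, so n = -1.

-1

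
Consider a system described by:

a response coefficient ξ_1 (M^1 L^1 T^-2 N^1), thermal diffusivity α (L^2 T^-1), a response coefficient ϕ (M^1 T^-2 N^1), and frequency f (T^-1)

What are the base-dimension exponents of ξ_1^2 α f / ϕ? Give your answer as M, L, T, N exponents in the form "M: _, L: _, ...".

Collect each base-dimension exponent across the product:
  M: 2·(1) + (0) − (1) + (0) = 1
  L: 2·(1) + (2) − (0) + (0) = 4
  T: 2·(-2) + (-1) − (-2) + (-1) = -4
  N: 2·(1) + (0) − (1) + (0) = 1
So the dimensions are [M L⁴ T⁻⁴ N].

M: 1, L: 4, T: -4, N: 1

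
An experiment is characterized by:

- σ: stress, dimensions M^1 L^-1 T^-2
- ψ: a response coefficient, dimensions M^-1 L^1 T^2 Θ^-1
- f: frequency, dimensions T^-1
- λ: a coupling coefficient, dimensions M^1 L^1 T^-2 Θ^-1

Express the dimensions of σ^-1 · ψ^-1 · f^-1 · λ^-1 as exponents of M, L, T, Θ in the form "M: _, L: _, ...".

M: -1, L: -1, T: 3, Θ: 2

Collect each base-dimension exponent across the product:
  M: −(1) − (-1) − (0) − (1) = -1
  L: −(-1) − (1) − (0) − (1) = -1
  T: −(-2) − (2) − (-1) − (-2) = 3
  Θ: −(0) − (-1) − (0) − (-1) = 2
So the dimensions are [M⁻¹ L⁻¹ T³ Θ²].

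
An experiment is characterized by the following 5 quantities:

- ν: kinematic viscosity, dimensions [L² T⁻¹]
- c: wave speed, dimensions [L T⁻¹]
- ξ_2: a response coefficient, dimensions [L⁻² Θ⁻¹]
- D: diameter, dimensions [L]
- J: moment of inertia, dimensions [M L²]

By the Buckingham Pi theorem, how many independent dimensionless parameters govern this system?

1

There are 5 variables and 4 base dimensions (M, L, T, Θ).
The dimension matrix has rank 4.
Independent dimensionless groups: 5 − 4 = 1.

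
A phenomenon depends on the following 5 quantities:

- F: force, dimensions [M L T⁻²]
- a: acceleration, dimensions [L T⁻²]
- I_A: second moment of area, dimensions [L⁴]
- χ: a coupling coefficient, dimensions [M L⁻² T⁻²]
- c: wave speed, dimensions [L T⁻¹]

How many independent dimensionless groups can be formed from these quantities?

2

There are 5 variables and 3 base dimensions (M, L, T).
The dimension matrix has rank 3.
Independent dimensionless groups: 5 − 3 = 2.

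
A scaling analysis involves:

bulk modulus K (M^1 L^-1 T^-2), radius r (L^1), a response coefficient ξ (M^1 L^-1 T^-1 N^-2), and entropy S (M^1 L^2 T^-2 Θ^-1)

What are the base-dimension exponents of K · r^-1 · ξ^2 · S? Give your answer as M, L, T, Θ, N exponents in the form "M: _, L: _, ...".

Collect each base-dimension exponent across the product:
  M: (1) − (0) + 2·(1) + (1) = 4
  L: (-1) − (1) + 2·(-1) + (2) = -2
  T: (-2) − (0) + 2·(-1) + (-2) = -6
  Θ: (0) − (0) + 2·(0) + (-1) = -1
  N: (0) − (0) + 2·(-2) + (0) = -4
So the dimensions are [M⁴ L⁻² T⁻⁶ Θ⁻¹ N⁻⁴].

M: 4, L: -2, T: -6, Θ: -1, N: -4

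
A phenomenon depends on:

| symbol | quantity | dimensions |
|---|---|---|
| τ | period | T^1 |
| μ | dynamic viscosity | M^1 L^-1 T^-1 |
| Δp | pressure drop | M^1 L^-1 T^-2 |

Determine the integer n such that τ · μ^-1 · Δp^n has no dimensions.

Balance the M exponent: (1)·n from Δp, plus (0) − (1) = -1 from the rest, must sum to zero.
n − 1 = 0, so n = 1.

1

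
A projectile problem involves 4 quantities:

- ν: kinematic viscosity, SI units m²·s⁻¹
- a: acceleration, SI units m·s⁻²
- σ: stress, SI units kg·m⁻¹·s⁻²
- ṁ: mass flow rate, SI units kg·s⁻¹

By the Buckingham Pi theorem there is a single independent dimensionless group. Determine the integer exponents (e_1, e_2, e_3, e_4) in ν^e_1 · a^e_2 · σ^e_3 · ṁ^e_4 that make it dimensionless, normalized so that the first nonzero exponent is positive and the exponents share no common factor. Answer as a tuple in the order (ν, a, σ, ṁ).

M: e_1·(0) + e_2·(0) + e_3·(1) + e_4·(1) = 0
L: e_1·(2) + e_2·(1) + e_3·(-1) + e_4·(0) = 0
T: e_1·(-1) + e_2·(-2) + e_3·(-2) + e_4·(-1) = 0
Solving this homogeneous linear system for the smallest-integer solution (first nonzero entry positive) gives (1, -1, 1, -1).

(1, -1, 1, -1)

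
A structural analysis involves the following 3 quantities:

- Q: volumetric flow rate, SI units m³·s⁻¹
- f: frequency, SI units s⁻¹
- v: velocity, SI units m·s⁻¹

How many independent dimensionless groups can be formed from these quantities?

There are 3 variables and 2 base dimensions (L, T).
The dimension matrix has rank 2.
Independent dimensionless groups: 3 − 2 = 1.

1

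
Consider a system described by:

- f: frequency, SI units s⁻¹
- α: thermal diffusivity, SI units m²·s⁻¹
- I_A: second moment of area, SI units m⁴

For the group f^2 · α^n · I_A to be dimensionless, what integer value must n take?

-2

Balance the L exponent: (2)·n from α, plus 2·(0) + (4) = 4 from the rest, must sum to zero.
2n + 4 = 0, so n = -2.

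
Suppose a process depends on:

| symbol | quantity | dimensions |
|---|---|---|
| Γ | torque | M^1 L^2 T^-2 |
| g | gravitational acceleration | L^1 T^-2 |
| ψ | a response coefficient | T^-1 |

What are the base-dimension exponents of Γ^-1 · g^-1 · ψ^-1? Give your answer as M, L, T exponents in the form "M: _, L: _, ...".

Collect each base-dimension exponent across the product:
  M: −(1) − (0) − (0) = -1
  L: −(2) − (1) − (0) = -3
  T: −(-2) − (-2) − (-1) = 5
So the dimensions are [M⁻¹ L⁻³ T⁵].

M: -1, L: -3, T: 5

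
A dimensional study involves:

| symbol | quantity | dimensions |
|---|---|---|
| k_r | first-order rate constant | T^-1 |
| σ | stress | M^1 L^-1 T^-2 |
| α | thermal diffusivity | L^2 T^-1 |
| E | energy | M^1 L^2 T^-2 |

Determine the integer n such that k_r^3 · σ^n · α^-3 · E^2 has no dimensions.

-2

Balance the M exponent: (1)·n from σ, plus 3·(0) − 3·(0) + 2·(1) = 2 from the rest, must sum to zero.
n + 2 = 0, so n = -2.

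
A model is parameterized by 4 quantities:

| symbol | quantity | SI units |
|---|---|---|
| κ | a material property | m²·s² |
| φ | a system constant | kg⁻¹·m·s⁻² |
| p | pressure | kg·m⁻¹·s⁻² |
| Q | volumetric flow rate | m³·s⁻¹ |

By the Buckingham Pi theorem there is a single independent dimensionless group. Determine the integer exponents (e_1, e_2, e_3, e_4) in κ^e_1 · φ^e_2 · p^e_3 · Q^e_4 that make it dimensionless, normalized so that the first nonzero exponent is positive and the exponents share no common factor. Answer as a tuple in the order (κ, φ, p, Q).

(3, 2, 2, -2)

M: e_1·(0) + e_2·(-1) + e_3·(1) + e_4·(0) = 0
L: e_1·(2) + e_2·(1) + e_3·(-1) + e_4·(3) = 0
T: e_1·(2) + e_2·(-2) + e_3·(-2) + e_4·(-1) = 0
Solving this homogeneous linear system for the smallest-integer solution (first nonzero entry positive) gives (3, 2, 2, -2).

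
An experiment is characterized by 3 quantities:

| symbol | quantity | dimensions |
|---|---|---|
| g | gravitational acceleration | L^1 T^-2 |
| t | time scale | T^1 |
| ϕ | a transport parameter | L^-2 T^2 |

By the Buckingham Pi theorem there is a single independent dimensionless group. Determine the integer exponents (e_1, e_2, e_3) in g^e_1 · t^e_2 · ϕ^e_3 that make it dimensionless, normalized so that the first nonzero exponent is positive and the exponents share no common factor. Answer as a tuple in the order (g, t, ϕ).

(2, 2, 1)

L: e_1·(1) + e_2·(0) + e_3·(-2) = 0
T: e_1·(-2) + e_2·(1) + e_3·(2) = 0
Solving this homogeneous linear system for the smallest-integer solution (first nonzero entry positive) gives (2, 2, 1).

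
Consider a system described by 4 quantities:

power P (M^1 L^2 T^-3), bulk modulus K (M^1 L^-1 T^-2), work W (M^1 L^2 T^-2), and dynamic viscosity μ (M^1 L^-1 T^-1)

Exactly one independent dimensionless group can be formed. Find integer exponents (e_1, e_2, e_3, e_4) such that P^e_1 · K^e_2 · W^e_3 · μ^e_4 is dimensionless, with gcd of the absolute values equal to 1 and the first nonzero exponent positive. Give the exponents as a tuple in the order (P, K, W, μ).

(1, -1, -1, 1)

M: e_1·(1) + e_2·(1) + e_3·(1) + e_4·(1) = 0
L: e_1·(2) + e_2·(-1) + e_3·(2) + e_4·(-1) = 0
T: e_1·(-3) + e_2·(-2) + e_3·(-2) + e_4·(-1) = 0
Solving this homogeneous linear system for the smallest-integer solution (first nonzero entry positive) gives (1, -1, -1, 1).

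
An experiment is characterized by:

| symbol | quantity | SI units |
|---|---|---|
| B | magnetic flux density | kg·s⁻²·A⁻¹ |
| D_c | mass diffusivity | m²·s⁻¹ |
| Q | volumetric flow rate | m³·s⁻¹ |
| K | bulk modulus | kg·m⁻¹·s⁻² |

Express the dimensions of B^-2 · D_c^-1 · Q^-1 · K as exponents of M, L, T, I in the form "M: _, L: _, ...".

M: -1, L: -6, T: 4, I: 2

Collect each base-dimension exponent across the product:
  M: −2·(1) − (0) − (0) + (1) = -1
  L: −2·(0) − (2) − (3) + (-1) = -6
  T: −2·(-2) − (-1) − (-1) + (-2) = 4
  I: −2·(-1) − (0) − (0) + (0) = 2
So the dimensions are [M⁻¹ L⁻⁶ T⁴ I²].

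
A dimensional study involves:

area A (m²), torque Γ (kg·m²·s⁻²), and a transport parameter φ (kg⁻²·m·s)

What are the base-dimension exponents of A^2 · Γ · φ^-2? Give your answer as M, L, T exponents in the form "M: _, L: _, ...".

M: 5, L: 4, T: -4

Collect each base-dimension exponent across the product:
  M: 2·(0) + (1) − 2·(-2) = 5
  L: 2·(2) + (2) − 2·(1) = 4
  T: 2·(0) + (-2) − 2·(1) = -4
So the dimensions are [M⁵ L⁴ T⁻⁴].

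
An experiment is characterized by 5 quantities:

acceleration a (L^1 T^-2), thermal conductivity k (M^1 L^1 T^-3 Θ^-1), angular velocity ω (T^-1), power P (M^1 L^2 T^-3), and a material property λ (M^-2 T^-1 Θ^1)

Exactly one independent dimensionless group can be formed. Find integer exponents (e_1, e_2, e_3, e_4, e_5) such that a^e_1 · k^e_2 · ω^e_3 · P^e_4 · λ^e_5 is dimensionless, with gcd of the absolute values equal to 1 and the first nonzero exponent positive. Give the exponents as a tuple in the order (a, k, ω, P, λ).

M: e_1·(0) + e_2·(1) + e_3·(0) + e_4·(1) + e_5·(-2) = 0
L: e_1·(1) + e_2·(1) + e_3·(0) + e_4·(2) + e_5·(0) = 0
T: e_1·(-2) + e_2·(-3) + e_3·(-1) + e_4·(-3) + e_5·(-1) = 0
Θ: e_1·(0) + e_2·(-1) + e_3·(0) + e_4·(0) + e_5·(1) = 0
Solving this homogeneous linear system for the smallest-integer solution (first nonzero entry positive) gives (3, -1, 1, -1, -1).

(3, -1, 1, -1, -1)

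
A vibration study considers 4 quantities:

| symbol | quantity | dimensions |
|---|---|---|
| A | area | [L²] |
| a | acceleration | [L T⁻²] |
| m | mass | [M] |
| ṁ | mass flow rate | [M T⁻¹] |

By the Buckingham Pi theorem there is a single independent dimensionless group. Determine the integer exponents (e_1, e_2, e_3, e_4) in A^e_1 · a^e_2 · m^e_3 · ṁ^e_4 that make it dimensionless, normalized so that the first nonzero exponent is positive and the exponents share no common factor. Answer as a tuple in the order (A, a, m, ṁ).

M: e_1·(0) + e_2·(0) + e_3·(1) + e_4·(1) = 0
L: e_1·(2) + e_2·(1) + e_3·(0) + e_4·(0) = 0
T: e_1·(0) + e_2·(-2) + e_3·(0) + e_4·(-1) = 0
Solving this homogeneous linear system for the smallest-integer solution (first nonzero entry positive) gives (1, -2, -4, 4).

(1, -2, -4, 4)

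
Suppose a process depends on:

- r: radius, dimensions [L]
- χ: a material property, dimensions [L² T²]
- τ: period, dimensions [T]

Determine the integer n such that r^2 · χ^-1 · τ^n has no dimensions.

Balance the T exponent: (1)·n from τ, plus 2·(0) − (2) = -2 from the rest, must sum to zero.
n − 2 = 0, so n = 2.

2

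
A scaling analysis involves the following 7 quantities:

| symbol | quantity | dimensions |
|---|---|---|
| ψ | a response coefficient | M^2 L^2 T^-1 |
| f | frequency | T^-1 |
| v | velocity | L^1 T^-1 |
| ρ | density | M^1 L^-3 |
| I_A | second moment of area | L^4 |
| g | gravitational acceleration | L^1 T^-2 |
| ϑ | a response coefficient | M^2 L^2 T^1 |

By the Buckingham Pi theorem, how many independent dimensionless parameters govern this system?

4

There are 7 variables and 3 base dimensions (M, L, T).
The dimension matrix has rank 3.
Independent dimensionless groups: 7 − 3 = 4.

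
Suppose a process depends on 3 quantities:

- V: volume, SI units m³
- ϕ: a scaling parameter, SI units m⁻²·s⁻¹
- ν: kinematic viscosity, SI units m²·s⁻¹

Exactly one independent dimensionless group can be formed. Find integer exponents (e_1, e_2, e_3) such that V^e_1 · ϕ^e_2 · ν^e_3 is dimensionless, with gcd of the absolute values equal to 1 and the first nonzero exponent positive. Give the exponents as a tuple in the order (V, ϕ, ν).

L: e_1·(3) + e_2·(-2) + e_3·(2) = 0
T: e_1·(0) + e_2·(-1) + e_3·(-1) = 0
Solving this homogeneous linear system for the smallest-integer solution (first nonzero entry positive) gives (4, 3, -3).

(4, 3, -3)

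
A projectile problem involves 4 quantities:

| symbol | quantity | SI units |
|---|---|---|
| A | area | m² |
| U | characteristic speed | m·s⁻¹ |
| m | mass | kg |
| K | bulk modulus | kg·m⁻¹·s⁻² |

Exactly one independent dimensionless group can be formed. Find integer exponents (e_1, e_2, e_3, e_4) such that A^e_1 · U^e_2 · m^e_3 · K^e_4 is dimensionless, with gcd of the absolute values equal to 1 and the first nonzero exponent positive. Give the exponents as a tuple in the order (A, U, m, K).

(3, -4, -2, 2)

M: e_1·(0) + e_2·(0) + e_3·(1) + e_4·(1) = 0
L: e_1·(2) + e_2·(1) + e_3·(0) + e_4·(-1) = 0
T: e_1·(0) + e_2·(-1) + e_3·(0) + e_4·(-2) = 0
Solving this homogeneous linear system for the smallest-integer solution (first nonzero entry positive) gives (3, -4, -2, 2).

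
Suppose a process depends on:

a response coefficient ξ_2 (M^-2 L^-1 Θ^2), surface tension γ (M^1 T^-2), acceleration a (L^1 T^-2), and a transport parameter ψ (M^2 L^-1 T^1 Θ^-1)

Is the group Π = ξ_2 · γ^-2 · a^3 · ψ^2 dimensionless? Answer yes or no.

yes

Sum the exponent of each base dimension across the product:
  M: [ξ_2]_M − 2·[γ]_M + 3·[a]_M + 2·[ψ]_M = (-2) − 2·(1) + 3·(0) + 2·(2) = 0
  L: [ξ_2]_L − 2·[γ]_L + 3·[a]_L + 2·[ψ]_L = (-1) − 2·(0) + 3·(1) + 2·(-1) = 0
  T: [ξ_2]_T − 2·[γ]_T + 3·[a]_T + 2·[ψ]_T = (0) − 2·(-2) + 3·(-2) + 2·(1) = 0
  Θ: [ξ_2]_Θ − 2·[γ]_Θ + 3·[a]_Θ + 2·[ψ]_Θ = (2) − 2·(0) + 3·(0) + 2·(-1) = 0
All base exponents vanish — dimensionless.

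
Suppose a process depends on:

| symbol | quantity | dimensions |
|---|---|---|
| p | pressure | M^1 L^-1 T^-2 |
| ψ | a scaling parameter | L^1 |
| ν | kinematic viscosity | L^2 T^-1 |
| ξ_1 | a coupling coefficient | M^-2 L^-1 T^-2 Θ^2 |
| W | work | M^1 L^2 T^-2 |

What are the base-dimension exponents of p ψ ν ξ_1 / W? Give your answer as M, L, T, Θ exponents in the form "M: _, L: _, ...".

Collect each base-dimension exponent across the product:
  M: (1) + (0) + (0) + (-2) − (1) = -2
  L: (-1) + (1) + (2) + (-1) − (2) = -1
  T: (-2) + (0) + (-1) + (-2) − (-2) = -3
  Θ: (0) + (0) + (0) + (2) − (0) = 2
So the dimensions are [M⁻² L⁻¹ T⁻³ Θ²].

M: -2, L: -1, T: -3, Θ: 2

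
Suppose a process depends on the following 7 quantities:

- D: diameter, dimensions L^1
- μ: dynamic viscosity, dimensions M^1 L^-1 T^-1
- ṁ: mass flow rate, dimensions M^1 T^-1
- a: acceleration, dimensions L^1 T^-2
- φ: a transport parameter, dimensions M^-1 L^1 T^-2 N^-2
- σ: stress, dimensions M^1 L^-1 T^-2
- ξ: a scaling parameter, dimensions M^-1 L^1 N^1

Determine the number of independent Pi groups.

There are 7 variables and 4 base dimensions (M, L, T, N).
The dimension matrix has rank 4.
Independent dimensionless groups: 7 − 4 = 3.

3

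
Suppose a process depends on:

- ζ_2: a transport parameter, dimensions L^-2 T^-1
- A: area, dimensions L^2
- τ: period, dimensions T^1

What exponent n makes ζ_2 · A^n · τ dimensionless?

1

Balance the L exponent: (2)·n from A, plus (-2) + (0) = -2 from the rest, must sum to zero.
2n − 2 = 0, so n = 1.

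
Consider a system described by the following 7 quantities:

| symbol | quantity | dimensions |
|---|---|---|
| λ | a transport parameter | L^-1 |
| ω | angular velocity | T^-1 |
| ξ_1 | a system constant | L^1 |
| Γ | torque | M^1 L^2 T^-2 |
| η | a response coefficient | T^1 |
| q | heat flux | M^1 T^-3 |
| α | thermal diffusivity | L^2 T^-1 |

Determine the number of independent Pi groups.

4

There are 7 variables and 3 base dimensions (M, L, T).
The dimension matrix has rank 3.
Independent dimensionless groups: 7 − 3 = 4.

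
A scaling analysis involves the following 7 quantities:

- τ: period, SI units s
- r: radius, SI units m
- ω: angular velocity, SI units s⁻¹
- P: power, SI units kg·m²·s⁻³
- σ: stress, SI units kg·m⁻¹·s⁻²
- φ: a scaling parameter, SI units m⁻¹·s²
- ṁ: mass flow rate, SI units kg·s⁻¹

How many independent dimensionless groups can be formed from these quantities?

4

There are 7 variables and 3 base dimensions (M, L, T).
The dimension matrix has rank 3.
Independent dimensionless groups: 7 − 3 = 4.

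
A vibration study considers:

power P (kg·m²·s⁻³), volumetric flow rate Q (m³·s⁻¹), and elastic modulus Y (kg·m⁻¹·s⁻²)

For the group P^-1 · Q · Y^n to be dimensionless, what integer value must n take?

Balance the M exponent: (1)·n from Y, plus −(1) + (0) = -1 from the rest, must sum to zero.
n − 1 = 0, so n = 1.

1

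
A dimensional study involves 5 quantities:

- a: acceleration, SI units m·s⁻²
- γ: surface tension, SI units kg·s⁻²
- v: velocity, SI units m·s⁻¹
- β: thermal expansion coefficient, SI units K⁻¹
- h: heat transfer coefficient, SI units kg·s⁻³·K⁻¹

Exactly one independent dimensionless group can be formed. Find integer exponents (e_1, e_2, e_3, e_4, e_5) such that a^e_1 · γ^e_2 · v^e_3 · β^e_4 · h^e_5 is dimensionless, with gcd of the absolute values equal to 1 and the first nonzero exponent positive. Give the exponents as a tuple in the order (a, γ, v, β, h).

M: e_1·(0) + e_2·(1) + e_3·(0) + e_4·(0) + e_5·(1) = 0
L: e_1·(1) + e_2·(0) + e_3·(1) + e_4·(0) + e_5·(0) = 0
T: e_1·(-2) + e_2·(-2) + e_3·(-1) + e_4·(0) + e_5·(-3) = 0
Θ: e_1·(0) + e_2·(0) + e_3·(0) + e_4·(-1) + e_5·(-1) = 0
Solving this homogeneous linear system for the smallest-integer solution (first nonzero entry positive) gives (1, 1, -1, 1, -1).

(1, 1, -1, 1, -1)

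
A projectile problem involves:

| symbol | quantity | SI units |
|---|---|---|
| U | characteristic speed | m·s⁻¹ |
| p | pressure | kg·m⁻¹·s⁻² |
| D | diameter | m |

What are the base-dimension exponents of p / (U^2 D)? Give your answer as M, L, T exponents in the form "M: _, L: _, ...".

M: 1, L: -4, T: 0

Collect each base-dimension exponent across the product:
  M: −2·(0) + (1) − (0) = 1
  L: −2·(1) + (-1) − (1) = -4
  T: −2·(-1) + (-2) − (0) = 0
So the dimensions are [M L⁻⁴].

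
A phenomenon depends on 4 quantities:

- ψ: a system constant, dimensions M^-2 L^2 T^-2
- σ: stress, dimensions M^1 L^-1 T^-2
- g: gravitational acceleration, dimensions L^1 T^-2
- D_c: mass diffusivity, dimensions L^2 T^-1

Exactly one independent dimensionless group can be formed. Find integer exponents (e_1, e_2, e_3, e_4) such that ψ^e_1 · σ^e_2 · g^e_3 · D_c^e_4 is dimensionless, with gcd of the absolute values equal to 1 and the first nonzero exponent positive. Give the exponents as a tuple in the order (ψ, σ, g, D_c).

(1, 2, -4, 2)

M: e_1·(-2) + e_2·(1) + e_3·(0) + e_4·(0) = 0
L: e_1·(2) + e_2·(-1) + e_3·(1) + e_4·(2) = 0
T: e_1·(-2) + e_2·(-2) + e_3·(-2) + e_4·(-1) = 0
Solving this homogeneous linear system for the smallest-integer solution (first nonzero entry positive) gives (1, 2, -4, 2).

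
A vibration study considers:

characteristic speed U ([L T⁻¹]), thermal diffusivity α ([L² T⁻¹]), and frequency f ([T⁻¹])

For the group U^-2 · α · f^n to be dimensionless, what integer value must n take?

Balance the T exponent: (-1)·n from f, plus −2·(-1) + (-1) = 1 from the rest, must sum to zero.
−n + 1 = 0, so n = 1.

1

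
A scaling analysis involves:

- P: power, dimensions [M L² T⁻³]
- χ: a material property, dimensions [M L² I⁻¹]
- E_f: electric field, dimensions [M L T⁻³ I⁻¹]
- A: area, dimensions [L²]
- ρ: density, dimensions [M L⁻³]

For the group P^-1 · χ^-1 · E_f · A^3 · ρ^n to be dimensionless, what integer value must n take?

Balance the M exponent: (1)·n from ρ, plus −(1) − (1) + (1) + 3·(0) = -1 from the rest, must sum to zero.
n − 1 = 0, so n = 1.

1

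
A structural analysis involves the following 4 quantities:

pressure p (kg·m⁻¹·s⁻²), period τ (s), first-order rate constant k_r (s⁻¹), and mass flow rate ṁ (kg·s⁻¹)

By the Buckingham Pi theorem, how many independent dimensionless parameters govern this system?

There are 4 variables and 3 base dimensions (M, L, T).
The dimension matrix has rank 3.
Independent dimensionless groups: 4 − 3 = 1.

1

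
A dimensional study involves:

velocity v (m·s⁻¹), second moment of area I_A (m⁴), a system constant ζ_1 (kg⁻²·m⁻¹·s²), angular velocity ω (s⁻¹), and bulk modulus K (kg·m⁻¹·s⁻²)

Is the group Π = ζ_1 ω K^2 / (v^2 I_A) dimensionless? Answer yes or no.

Sum the exponent of each base dimension across the product:
  M: −2·[v]_M − [I_A]_M + [ζ_1]_M + [ω]_M + 2·[K]_M = −2·(0) − (0) + (-2) + (0) + 2·(1) = 0
  L: −2·[v]_L − [I_A]_L + [ζ_1]_L + [ω]_L + 2·[K]_L = −2·(1) − (4) + (-1) + (0) + 2·(-1) = -9
  T: −2·[v]_T − [I_A]_T + [ζ_1]_T + [ω]_T + 2·[K]_T = −2·(-1) − (0) + (2) + (-1) + 2·(-2) = -1
Net dimensions [L⁻⁹ T⁻¹] ≠ [1] — not dimensionless.

no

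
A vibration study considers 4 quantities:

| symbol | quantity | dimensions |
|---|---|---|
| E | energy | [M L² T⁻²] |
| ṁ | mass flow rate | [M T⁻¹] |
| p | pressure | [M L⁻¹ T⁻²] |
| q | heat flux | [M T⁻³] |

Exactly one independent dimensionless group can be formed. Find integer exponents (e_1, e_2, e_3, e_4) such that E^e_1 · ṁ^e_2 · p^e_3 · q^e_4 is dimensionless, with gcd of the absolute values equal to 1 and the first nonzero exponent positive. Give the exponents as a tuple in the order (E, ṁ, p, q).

(2, -3, 4, -3)

M: e_1·(1) + e_2·(1) + e_3·(1) + e_4·(1) = 0
L: e_1·(2) + e_2·(0) + e_3·(-1) + e_4·(0) = 0
T: e_1·(-2) + e_2·(-1) + e_3·(-2) + e_4·(-3) = 0
Solving this homogeneous linear system for the smallest-integer solution (first nonzero entry positive) gives (2, -3, 4, -3).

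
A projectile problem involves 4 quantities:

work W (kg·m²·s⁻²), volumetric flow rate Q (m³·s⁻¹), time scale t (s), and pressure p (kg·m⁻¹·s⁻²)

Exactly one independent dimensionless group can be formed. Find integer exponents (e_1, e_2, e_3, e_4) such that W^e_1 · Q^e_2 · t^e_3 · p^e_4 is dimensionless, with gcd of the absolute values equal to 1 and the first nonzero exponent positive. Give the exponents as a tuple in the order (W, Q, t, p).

M: e_1·(1) + e_2·(0) + e_3·(0) + e_4·(1) = 0
L: e_1·(2) + e_2·(3) + e_3·(0) + e_4·(-1) = 0
T: e_1·(-2) + e_2·(-1) + e_3·(1) + e_4·(-2) = 0
Solving this homogeneous linear system for the smallest-integer solution (first nonzero entry positive) gives (1, -1, -1, -1).

(1, -1, -1, -1)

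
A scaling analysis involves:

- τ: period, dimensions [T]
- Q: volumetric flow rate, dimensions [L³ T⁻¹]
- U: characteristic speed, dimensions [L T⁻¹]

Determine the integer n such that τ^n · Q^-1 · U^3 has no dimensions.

2

Balance the T exponent: (1)·n from τ, plus −(-1) + 3·(-1) = -2 from the rest, must sum to zero.
n − 2 = 0, so n = 2.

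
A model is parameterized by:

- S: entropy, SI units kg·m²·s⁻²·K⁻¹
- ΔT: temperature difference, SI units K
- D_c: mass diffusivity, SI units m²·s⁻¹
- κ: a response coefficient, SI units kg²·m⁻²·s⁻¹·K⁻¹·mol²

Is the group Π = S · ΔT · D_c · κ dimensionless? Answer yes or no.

Sum the exponent of each base dimension across the product:
  M: [S]_M + [ΔT]_M + [D_c]_M + [κ]_M = (1) + (0) + (0) + (2) = 3
  L: [S]_L + [ΔT]_L + [D_c]_L + [κ]_L = (2) + (0) + (2) + (-2) = 2
  T: [S]_T + [ΔT]_T + [D_c]_T + [κ]_T = (-2) + (0) + (-1) + (-1) = -4
  Θ: [S]_Θ + [ΔT]_Θ + [D_c]_Θ + [κ]_Θ = (-1) + (1) + (0) + (-1) = -1
  N: [S]_N + [ΔT]_N + [D_c]_N + [κ]_N = (0) + (0) + (0) + (2) = 2
Net dimensions [M³ L² T⁻⁴ Θ⁻¹ N²] ≠ [1] — not dimensionless.

no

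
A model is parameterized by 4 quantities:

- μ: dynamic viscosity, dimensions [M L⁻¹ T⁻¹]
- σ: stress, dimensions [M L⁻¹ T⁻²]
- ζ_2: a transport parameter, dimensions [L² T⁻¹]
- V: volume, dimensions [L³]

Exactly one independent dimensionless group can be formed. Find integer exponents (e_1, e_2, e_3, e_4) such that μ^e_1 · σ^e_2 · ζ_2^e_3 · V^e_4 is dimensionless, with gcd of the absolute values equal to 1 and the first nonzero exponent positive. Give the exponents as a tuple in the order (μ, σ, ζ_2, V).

(3, -3, 3, -2)

M: e_1·(1) + e_2·(1) + e_3·(0) + e_4·(0) = 0
L: e_1·(-1) + e_2·(-1) + e_3·(2) + e_4·(3) = 0
T: e_1·(-1) + e_2·(-2) + e_3·(-1) + e_4·(0) = 0
Solving this homogeneous linear system for the smallest-integer solution (first nonzero entry positive) gives (3, -3, 3, -2).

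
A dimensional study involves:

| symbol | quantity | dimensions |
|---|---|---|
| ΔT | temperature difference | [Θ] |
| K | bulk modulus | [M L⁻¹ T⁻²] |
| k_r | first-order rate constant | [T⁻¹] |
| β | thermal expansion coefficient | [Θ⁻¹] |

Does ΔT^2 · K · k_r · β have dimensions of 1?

Sum the exponent of each base dimension across the product:
  M: 2·[ΔT]_M + [K]_M + [k_r]_M + [β]_M = 2·(0) + (1) + (0) + (0) = 1
  L: 2·[ΔT]_L + [K]_L + [k_r]_L + [β]_L = 2·(0) + (-1) + (0) + (0) = -1
  T: 2·[ΔT]_T + [K]_T + [k_r]_T + [β]_T = 2·(0) + (-2) + (-1) + (0) = -3
  Θ: 2·[ΔT]_Θ + [K]_Θ + [k_r]_Θ + [β]_Θ = 2·(1) + (0) + (0) + (-1) = 1
Net dimensions [M L⁻¹ T⁻³ Θ] ≠ [1] — not dimensionless.

no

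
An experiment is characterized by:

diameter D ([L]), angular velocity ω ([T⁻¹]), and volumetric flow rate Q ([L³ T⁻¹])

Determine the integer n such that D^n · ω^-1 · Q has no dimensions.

-3

Balance the L exponent: (1)·n from D, plus −(0) + (3) = 3 from the rest, must sum to zero.
n + 3 = 0, so n = -3.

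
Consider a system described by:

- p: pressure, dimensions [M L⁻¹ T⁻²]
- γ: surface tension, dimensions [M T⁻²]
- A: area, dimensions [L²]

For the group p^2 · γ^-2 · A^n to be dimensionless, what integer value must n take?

Balance the L exponent: (2)·n from A, plus 2·(-1) − 2·(0) = -2 from the rest, must sum to zero.
2n − 2 = 0, so n = 1.

1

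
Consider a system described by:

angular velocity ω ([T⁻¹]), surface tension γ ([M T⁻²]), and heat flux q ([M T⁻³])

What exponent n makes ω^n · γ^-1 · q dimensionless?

-1

Balance the T exponent: (-1)·n from ω, plus −(-2) + (-3) = -1 from the rest, must sum to zero.
−n − 1 = 0, so n = -1.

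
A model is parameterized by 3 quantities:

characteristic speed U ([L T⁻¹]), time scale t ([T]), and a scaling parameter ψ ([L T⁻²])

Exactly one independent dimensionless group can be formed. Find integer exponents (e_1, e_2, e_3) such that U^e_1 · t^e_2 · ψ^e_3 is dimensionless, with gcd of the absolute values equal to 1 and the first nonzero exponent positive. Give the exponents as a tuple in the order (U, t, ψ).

L: e_1·(1) + e_2·(0) + e_3·(1) = 0
T: e_1·(-1) + e_2·(1) + e_3·(-2) = 0
Solving this homogeneous linear system for the smallest-integer solution (first nonzero entry positive) gives (1, -1, -1).

(1, -1, -1)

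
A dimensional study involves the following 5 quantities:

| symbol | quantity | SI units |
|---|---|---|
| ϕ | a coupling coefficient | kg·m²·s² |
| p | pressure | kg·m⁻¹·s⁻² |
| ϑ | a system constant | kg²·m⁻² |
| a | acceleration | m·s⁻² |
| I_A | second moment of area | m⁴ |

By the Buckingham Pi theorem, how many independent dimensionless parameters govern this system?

There are 5 variables and 3 base dimensions (M, L, T).
The dimension matrix has rank 3.
Independent dimensionless groups: 5 − 3 = 2.

2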